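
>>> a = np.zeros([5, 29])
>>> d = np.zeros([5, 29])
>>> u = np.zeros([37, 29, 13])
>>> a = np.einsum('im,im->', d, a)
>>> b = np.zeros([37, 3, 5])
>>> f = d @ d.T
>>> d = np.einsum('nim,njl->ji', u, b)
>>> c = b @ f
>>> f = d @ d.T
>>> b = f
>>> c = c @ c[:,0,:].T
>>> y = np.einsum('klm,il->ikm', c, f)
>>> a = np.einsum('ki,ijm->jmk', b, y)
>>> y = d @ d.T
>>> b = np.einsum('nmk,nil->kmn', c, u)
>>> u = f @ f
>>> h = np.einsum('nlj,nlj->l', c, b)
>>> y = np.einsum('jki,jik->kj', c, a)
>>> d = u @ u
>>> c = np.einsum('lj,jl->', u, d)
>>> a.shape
(37, 37, 3)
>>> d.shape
(3, 3)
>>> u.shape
(3, 3)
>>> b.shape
(37, 3, 37)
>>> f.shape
(3, 3)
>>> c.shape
()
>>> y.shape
(3, 37)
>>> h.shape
(3,)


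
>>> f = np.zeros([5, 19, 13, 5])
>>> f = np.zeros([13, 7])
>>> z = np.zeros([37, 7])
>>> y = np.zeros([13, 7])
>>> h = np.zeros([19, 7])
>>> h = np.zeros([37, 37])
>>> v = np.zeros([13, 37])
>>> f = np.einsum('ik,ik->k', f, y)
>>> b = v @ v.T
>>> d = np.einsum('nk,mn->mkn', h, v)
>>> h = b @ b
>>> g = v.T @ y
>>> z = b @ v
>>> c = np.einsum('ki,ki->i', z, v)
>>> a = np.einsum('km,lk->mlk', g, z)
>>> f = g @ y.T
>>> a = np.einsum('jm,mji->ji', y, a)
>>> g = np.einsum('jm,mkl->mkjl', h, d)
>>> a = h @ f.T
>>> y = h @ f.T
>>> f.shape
(37, 13)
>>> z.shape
(13, 37)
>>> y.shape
(13, 37)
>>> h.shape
(13, 13)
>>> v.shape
(13, 37)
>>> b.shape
(13, 13)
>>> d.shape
(13, 37, 37)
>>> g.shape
(13, 37, 13, 37)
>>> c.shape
(37,)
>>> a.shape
(13, 37)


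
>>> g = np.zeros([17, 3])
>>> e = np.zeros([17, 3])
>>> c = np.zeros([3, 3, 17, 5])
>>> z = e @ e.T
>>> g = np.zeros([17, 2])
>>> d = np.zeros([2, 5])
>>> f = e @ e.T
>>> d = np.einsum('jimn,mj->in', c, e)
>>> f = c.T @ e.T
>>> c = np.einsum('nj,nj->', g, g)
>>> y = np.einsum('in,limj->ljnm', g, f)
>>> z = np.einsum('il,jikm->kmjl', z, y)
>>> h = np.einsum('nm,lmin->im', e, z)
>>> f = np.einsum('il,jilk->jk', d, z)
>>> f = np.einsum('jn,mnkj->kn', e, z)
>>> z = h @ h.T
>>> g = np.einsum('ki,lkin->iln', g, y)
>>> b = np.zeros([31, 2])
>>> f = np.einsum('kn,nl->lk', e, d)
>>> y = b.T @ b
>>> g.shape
(2, 5, 3)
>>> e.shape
(17, 3)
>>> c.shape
()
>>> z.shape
(5, 5)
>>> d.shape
(3, 5)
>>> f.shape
(5, 17)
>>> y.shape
(2, 2)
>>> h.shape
(5, 3)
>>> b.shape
(31, 2)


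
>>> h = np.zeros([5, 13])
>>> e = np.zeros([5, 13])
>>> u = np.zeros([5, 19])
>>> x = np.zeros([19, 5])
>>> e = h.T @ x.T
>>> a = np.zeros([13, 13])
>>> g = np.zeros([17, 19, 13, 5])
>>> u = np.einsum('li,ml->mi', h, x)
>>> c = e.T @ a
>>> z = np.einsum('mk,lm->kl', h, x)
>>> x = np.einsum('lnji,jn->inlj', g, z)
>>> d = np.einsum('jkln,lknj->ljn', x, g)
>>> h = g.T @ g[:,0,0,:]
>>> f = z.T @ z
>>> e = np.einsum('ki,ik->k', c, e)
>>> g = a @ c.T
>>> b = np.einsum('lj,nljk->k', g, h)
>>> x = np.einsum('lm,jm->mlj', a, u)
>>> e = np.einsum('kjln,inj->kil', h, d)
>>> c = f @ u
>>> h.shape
(5, 13, 19, 5)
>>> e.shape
(5, 17, 19)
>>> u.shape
(19, 13)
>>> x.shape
(13, 13, 19)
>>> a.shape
(13, 13)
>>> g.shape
(13, 19)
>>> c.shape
(19, 13)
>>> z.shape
(13, 19)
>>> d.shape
(17, 5, 13)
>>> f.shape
(19, 19)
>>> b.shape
(5,)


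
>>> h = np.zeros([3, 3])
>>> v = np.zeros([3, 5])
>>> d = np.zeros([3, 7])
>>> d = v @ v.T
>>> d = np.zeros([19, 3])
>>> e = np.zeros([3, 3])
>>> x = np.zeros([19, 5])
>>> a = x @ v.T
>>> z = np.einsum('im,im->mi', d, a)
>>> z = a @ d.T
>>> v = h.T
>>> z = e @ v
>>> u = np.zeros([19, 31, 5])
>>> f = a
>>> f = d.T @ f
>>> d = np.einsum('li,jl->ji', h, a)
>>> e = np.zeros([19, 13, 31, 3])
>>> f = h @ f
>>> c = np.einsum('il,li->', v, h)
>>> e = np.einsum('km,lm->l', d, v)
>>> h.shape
(3, 3)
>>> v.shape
(3, 3)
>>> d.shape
(19, 3)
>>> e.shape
(3,)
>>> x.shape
(19, 5)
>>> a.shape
(19, 3)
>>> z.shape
(3, 3)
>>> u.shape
(19, 31, 5)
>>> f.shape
(3, 3)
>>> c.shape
()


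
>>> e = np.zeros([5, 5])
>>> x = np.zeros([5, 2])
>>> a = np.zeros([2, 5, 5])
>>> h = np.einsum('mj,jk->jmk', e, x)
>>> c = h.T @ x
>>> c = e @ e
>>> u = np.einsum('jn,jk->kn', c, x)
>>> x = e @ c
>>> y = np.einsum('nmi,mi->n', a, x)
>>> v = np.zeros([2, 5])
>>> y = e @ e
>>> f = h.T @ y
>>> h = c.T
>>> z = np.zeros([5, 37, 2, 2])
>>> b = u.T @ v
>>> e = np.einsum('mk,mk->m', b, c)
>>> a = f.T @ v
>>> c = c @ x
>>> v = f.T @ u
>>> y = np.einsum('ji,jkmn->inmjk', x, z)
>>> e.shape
(5,)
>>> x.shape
(5, 5)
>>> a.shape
(5, 5, 5)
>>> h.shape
(5, 5)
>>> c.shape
(5, 5)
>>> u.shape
(2, 5)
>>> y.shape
(5, 2, 2, 5, 37)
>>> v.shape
(5, 5, 5)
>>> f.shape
(2, 5, 5)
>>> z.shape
(5, 37, 2, 2)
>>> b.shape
(5, 5)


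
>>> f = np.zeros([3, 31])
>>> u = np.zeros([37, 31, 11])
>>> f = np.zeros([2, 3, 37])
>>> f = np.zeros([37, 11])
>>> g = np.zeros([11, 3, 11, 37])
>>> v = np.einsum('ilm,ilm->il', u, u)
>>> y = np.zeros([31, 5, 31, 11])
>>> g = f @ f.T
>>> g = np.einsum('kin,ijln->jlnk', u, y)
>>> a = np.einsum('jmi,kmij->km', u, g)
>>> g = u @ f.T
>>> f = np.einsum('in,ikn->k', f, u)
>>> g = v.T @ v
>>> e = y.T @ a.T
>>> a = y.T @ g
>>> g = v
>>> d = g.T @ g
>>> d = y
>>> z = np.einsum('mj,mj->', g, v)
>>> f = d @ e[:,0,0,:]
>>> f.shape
(31, 5, 31, 5)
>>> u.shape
(37, 31, 11)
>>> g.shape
(37, 31)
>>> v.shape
(37, 31)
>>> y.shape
(31, 5, 31, 11)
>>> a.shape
(11, 31, 5, 31)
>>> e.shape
(11, 31, 5, 5)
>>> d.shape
(31, 5, 31, 11)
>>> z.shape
()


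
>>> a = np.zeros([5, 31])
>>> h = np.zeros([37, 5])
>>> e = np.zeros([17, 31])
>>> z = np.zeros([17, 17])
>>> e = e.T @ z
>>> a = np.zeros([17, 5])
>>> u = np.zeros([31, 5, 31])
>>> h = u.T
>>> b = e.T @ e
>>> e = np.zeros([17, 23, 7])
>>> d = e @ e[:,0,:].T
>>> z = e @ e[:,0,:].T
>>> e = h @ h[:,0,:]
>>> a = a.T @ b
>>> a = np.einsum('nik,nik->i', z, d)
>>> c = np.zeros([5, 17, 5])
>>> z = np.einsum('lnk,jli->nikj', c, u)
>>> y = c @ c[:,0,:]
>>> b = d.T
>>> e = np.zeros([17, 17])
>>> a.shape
(23,)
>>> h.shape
(31, 5, 31)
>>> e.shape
(17, 17)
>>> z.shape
(17, 31, 5, 31)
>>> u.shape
(31, 5, 31)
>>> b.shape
(17, 23, 17)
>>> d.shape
(17, 23, 17)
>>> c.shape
(5, 17, 5)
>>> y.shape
(5, 17, 5)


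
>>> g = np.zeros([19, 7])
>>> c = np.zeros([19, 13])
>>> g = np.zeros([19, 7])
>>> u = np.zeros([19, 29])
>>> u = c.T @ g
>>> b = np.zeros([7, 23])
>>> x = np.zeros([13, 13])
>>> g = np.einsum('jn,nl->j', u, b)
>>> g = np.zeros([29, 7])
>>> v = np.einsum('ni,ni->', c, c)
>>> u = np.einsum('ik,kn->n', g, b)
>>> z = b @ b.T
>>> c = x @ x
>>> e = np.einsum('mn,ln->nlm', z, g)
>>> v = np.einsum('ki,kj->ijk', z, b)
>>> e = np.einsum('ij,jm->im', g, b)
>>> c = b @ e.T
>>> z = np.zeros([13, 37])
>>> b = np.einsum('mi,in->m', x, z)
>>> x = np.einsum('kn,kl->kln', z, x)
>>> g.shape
(29, 7)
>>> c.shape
(7, 29)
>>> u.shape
(23,)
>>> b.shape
(13,)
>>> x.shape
(13, 13, 37)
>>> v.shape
(7, 23, 7)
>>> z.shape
(13, 37)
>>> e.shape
(29, 23)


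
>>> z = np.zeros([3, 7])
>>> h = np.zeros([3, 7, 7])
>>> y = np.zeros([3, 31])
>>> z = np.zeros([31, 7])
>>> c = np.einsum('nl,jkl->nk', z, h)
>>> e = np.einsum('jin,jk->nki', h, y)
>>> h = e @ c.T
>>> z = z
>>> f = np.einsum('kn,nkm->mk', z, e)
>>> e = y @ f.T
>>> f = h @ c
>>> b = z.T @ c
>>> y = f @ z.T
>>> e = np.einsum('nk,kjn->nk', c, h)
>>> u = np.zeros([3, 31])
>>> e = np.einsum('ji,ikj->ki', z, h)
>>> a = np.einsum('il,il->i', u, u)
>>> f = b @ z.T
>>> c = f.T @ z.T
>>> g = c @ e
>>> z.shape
(31, 7)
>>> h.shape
(7, 31, 31)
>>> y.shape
(7, 31, 31)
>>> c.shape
(31, 31)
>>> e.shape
(31, 7)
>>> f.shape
(7, 31)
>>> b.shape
(7, 7)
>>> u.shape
(3, 31)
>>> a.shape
(3,)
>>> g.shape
(31, 7)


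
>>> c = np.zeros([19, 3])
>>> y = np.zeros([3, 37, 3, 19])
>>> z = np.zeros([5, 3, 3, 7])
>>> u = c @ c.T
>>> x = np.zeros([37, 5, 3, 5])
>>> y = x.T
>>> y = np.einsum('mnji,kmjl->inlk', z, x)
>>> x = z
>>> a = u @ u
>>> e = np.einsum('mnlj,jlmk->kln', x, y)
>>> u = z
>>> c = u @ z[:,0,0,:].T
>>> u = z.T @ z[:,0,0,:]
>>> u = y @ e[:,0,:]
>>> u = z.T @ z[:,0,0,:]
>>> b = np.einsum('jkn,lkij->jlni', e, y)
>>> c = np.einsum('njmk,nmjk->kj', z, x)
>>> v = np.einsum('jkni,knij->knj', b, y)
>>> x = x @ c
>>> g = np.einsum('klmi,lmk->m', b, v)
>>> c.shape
(7, 3)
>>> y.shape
(7, 3, 5, 37)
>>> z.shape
(5, 3, 3, 7)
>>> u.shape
(7, 3, 3, 7)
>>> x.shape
(5, 3, 3, 3)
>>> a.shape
(19, 19)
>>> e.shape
(37, 3, 3)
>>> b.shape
(37, 7, 3, 5)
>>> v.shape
(7, 3, 37)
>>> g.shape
(3,)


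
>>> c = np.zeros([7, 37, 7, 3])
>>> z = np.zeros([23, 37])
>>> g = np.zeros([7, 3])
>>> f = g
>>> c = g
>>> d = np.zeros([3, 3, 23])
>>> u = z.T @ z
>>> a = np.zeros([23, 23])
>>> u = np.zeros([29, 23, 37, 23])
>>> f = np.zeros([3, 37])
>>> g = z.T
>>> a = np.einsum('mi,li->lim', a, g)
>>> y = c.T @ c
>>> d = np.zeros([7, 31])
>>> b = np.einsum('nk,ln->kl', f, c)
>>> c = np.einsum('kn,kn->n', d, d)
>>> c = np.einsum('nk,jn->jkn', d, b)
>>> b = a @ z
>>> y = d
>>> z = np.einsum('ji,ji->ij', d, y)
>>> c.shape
(37, 31, 7)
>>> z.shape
(31, 7)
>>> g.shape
(37, 23)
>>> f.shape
(3, 37)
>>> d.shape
(7, 31)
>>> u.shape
(29, 23, 37, 23)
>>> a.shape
(37, 23, 23)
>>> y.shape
(7, 31)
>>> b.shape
(37, 23, 37)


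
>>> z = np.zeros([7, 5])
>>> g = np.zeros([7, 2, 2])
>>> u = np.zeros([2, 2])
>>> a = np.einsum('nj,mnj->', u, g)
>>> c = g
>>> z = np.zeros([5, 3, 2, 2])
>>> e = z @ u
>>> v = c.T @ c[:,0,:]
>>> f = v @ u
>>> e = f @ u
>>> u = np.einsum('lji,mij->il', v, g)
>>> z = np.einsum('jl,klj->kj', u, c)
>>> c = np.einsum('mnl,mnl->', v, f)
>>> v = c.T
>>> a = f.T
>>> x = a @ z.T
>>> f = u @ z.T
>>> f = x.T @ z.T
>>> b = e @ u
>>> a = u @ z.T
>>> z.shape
(7, 2)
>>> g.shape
(7, 2, 2)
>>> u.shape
(2, 2)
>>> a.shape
(2, 7)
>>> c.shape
()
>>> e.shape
(2, 2, 2)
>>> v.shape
()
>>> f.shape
(7, 2, 7)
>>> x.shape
(2, 2, 7)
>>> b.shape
(2, 2, 2)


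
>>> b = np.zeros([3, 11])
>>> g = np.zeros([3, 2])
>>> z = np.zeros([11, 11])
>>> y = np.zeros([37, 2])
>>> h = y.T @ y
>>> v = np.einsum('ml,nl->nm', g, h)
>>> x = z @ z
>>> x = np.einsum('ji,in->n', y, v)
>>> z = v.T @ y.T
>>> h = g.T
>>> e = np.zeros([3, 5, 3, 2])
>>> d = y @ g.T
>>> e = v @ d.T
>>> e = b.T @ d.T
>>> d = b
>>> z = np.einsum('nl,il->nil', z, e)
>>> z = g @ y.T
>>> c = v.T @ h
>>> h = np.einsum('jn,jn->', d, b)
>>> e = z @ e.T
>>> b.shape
(3, 11)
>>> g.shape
(3, 2)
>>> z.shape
(3, 37)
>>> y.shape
(37, 2)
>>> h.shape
()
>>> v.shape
(2, 3)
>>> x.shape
(3,)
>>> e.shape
(3, 11)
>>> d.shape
(3, 11)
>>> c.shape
(3, 3)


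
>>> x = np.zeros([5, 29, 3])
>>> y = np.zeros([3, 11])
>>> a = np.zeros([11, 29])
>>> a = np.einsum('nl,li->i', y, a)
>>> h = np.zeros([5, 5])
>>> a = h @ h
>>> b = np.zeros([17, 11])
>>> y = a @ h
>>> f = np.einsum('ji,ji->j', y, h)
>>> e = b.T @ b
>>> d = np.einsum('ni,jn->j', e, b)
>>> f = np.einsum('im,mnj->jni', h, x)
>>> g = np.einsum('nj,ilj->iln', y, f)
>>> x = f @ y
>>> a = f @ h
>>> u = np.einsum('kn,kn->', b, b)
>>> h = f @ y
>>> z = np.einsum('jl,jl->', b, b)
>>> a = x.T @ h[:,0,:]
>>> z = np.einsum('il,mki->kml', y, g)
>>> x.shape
(3, 29, 5)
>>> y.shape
(5, 5)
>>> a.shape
(5, 29, 5)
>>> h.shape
(3, 29, 5)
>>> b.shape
(17, 11)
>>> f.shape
(3, 29, 5)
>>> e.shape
(11, 11)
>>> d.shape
(17,)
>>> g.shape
(3, 29, 5)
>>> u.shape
()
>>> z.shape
(29, 3, 5)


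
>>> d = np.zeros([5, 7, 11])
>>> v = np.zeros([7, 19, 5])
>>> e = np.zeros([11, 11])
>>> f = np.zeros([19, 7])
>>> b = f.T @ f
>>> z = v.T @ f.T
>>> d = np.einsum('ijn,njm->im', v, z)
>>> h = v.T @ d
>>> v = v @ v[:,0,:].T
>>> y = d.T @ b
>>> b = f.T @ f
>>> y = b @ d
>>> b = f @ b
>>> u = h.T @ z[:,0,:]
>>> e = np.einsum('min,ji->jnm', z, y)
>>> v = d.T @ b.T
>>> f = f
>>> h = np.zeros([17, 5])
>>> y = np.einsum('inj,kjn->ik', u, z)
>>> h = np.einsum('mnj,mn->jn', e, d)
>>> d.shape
(7, 19)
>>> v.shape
(19, 19)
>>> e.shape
(7, 19, 5)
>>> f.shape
(19, 7)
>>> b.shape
(19, 7)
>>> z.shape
(5, 19, 19)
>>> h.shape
(5, 19)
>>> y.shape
(19, 5)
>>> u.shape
(19, 19, 19)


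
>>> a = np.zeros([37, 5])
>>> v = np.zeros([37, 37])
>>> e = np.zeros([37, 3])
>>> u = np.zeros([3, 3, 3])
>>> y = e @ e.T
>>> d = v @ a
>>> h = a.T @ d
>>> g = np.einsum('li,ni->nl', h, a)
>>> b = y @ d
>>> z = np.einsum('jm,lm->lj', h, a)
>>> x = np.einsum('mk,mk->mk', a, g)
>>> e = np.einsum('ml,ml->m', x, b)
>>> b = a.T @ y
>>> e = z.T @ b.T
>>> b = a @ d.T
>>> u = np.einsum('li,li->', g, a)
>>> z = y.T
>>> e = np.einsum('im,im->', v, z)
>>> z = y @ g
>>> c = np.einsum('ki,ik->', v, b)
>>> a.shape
(37, 5)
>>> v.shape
(37, 37)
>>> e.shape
()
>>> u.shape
()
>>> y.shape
(37, 37)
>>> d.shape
(37, 5)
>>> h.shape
(5, 5)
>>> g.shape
(37, 5)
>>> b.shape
(37, 37)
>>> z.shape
(37, 5)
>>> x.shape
(37, 5)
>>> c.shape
()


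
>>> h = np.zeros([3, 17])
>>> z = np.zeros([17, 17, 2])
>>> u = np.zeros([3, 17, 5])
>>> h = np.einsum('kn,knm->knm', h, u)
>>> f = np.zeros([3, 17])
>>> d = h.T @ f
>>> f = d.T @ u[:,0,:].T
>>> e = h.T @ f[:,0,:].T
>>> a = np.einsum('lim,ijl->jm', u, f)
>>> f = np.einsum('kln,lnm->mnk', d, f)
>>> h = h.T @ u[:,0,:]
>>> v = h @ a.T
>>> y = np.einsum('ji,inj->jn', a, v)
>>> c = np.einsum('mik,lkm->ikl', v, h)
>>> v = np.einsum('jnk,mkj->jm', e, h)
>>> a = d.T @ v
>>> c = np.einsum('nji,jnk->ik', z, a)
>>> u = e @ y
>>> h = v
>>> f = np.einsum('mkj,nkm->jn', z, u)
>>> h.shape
(5, 5)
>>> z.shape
(17, 17, 2)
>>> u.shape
(5, 17, 17)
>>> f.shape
(2, 5)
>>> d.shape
(5, 17, 17)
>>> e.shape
(5, 17, 17)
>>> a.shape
(17, 17, 5)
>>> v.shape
(5, 5)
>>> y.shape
(17, 17)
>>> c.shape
(2, 5)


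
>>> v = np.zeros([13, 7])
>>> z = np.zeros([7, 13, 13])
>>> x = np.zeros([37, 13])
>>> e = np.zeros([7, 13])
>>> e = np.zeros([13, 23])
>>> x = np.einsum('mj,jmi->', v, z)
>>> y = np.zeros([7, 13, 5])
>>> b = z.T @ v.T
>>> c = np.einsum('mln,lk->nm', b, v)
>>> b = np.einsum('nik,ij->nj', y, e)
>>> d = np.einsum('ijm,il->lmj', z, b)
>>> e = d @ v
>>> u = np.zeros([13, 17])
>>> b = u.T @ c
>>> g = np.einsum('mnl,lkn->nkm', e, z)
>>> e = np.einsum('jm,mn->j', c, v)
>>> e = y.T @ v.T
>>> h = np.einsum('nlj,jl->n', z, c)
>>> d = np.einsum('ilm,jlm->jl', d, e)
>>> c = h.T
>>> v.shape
(13, 7)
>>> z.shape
(7, 13, 13)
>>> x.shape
()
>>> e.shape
(5, 13, 13)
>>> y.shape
(7, 13, 5)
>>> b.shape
(17, 13)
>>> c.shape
(7,)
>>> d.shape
(5, 13)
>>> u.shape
(13, 17)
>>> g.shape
(13, 13, 23)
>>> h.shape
(7,)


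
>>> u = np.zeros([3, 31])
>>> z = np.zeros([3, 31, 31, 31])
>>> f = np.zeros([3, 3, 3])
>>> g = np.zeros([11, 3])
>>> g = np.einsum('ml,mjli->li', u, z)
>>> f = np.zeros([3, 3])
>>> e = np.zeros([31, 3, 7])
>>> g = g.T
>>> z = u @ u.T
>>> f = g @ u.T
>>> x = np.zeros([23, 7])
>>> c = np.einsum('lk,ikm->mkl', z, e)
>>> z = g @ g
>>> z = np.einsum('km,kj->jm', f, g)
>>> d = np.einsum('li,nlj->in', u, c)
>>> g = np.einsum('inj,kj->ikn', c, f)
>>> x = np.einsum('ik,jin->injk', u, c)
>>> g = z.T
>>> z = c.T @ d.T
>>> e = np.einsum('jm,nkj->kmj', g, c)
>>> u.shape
(3, 31)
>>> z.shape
(3, 3, 31)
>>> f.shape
(31, 3)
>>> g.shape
(3, 31)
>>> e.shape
(3, 31, 3)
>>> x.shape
(3, 3, 7, 31)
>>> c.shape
(7, 3, 3)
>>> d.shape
(31, 7)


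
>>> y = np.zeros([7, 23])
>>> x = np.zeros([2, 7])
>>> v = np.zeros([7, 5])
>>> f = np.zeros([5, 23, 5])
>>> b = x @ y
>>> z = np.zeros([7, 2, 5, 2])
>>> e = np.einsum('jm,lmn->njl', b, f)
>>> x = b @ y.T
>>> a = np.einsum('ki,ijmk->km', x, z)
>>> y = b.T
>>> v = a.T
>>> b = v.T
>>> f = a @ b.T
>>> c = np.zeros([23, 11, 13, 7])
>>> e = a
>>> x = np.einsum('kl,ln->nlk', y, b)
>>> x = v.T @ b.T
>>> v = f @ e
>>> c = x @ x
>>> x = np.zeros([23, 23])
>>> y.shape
(23, 2)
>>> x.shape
(23, 23)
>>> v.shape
(2, 5)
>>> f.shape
(2, 2)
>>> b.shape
(2, 5)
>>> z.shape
(7, 2, 5, 2)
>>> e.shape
(2, 5)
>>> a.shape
(2, 5)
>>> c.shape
(2, 2)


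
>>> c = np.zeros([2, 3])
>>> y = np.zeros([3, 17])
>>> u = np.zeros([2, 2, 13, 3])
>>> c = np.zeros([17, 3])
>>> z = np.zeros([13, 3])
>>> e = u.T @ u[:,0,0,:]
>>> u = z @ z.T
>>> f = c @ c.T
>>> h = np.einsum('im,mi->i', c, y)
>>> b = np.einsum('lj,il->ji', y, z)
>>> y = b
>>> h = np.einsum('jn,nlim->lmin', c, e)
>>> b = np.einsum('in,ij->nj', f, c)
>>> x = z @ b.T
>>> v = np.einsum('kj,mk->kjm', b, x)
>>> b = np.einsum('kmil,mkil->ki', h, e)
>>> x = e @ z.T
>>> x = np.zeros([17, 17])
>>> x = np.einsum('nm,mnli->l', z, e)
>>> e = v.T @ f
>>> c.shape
(17, 3)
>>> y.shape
(17, 13)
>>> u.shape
(13, 13)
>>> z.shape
(13, 3)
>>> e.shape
(13, 3, 17)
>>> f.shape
(17, 17)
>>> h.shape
(13, 3, 2, 3)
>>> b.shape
(13, 2)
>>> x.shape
(2,)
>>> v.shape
(17, 3, 13)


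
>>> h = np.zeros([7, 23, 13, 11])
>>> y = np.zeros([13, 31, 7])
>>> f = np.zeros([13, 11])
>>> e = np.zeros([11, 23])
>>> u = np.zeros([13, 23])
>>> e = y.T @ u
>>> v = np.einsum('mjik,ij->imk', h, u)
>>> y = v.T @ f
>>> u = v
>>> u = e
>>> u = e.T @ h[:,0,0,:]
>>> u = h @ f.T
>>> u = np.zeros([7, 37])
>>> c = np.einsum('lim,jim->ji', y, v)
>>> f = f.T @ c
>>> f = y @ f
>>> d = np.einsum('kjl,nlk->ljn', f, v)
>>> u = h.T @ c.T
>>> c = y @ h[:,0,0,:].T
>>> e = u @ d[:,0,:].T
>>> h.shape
(7, 23, 13, 11)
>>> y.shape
(11, 7, 11)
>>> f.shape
(11, 7, 7)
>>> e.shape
(11, 13, 23, 7)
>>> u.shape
(11, 13, 23, 13)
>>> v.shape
(13, 7, 11)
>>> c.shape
(11, 7, 7)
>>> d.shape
(7, 7, 13)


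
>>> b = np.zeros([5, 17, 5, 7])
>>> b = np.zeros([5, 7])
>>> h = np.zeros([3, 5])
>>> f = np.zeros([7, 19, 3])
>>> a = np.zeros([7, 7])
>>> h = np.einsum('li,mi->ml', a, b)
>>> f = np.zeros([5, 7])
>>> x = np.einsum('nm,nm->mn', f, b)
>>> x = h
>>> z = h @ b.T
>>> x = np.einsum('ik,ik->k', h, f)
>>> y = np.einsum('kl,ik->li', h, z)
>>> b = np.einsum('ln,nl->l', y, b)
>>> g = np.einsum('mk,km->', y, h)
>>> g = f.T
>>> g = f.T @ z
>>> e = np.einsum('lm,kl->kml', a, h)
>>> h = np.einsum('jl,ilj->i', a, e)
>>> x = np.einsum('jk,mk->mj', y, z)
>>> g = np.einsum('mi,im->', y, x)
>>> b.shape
(7,)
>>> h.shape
(5,)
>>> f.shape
(5, 7)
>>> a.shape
(7, 7)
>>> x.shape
(5, 7)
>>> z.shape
(5, 5)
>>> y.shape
(7, 5)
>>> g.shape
()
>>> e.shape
(5, 7, 7)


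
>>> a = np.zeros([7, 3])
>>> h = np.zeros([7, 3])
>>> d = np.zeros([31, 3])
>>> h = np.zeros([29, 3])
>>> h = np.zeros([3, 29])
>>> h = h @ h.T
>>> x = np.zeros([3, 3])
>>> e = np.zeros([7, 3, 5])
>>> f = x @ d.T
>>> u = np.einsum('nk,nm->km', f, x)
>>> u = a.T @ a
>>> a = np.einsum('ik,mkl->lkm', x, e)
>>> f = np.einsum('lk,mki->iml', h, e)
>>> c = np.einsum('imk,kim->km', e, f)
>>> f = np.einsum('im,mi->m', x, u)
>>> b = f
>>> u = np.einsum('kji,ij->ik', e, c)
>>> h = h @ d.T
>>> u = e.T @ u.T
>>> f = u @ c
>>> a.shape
(5, 3, 7)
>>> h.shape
(3, 31)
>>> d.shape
(31, 3)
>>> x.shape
(3, 3)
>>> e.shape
(7, 3, 5)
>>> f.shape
(5, 3, 3)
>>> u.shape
(5, 3, 5)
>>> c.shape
(5, 3)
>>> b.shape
(3,)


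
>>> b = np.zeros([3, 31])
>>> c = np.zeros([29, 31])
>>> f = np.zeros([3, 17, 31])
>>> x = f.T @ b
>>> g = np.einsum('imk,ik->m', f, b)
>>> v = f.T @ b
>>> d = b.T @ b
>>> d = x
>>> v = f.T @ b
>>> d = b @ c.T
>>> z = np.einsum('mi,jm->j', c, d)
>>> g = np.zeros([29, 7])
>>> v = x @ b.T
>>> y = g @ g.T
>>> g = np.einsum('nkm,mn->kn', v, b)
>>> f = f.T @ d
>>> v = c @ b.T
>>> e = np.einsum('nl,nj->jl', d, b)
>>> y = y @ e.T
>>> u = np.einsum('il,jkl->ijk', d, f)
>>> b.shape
(3, 31)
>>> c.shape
(29, 31)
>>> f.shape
(31, 17, 29)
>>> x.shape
(31, 17, 31)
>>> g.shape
(17, 31)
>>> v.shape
(29, 3)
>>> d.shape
(3, 29)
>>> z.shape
(3,)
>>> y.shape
(29, 31)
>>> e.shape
(31, 29)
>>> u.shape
(3, 31, 17)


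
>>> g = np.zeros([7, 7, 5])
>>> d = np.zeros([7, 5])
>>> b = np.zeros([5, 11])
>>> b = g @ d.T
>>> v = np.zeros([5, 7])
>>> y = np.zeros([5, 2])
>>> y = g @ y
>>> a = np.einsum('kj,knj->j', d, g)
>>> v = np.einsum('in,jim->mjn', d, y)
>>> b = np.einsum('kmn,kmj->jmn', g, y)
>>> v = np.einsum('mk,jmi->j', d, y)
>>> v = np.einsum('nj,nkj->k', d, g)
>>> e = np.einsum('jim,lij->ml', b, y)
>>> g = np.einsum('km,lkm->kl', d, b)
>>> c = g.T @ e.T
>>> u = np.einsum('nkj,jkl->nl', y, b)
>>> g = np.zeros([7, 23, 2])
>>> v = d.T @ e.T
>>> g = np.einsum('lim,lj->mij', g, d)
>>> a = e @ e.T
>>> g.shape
(2, 23, 5)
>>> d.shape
(7, 5)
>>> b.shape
(2, 7, 5)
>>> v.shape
(5, 5)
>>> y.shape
(7, 7, 2)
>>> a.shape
(5, 5)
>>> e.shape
(5, 7)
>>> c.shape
(2, 5)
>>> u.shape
(7, 5)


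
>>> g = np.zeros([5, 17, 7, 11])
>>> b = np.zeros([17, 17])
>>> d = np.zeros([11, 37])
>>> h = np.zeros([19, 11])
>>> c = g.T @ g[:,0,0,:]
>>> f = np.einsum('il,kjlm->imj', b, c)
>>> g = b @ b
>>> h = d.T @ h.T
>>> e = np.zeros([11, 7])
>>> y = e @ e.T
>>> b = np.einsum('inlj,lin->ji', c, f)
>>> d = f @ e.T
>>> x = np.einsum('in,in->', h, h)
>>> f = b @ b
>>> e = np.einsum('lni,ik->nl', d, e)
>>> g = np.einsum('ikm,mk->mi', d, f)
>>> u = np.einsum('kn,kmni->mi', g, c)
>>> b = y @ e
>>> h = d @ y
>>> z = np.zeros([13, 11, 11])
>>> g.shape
(11, 17)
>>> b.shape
(11, 17)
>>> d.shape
(17, 11, 11)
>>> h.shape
(17, 11, 11)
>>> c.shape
(11, 7, 17, 11)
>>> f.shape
(11, 11)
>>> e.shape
(11, 17)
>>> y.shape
(11, 11)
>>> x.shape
()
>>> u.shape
(7, 11)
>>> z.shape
(13, 11, 11)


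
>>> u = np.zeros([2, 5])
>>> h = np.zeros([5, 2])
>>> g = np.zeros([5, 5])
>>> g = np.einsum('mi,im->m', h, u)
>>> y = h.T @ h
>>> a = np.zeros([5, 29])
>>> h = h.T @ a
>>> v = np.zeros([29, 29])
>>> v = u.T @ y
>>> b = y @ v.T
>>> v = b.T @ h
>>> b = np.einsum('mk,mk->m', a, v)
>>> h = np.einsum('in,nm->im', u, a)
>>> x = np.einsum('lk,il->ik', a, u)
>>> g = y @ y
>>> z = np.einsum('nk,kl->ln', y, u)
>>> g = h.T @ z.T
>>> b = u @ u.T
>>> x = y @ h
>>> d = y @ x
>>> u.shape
(2, 5)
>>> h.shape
(2, 29)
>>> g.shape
(29, 5)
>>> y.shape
(2, 2)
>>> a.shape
(5, 29)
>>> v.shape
(5, 29)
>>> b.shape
(2, 2)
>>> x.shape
(2, 29)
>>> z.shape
(5, 2)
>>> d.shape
(2, 29)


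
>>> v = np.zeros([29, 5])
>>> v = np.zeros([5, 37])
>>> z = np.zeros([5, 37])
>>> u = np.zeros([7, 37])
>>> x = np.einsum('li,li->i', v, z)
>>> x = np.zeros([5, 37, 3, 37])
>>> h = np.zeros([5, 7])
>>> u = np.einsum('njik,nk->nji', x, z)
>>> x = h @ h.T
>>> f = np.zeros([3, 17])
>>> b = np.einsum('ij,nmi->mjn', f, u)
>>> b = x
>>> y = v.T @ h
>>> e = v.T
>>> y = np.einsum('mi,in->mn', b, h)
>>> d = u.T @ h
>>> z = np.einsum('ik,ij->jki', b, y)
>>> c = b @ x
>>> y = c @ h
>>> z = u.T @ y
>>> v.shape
(5, 37)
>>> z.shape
(3, 37, 7)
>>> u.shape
(5, 37, 3)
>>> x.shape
(5, 5)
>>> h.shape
(5, 7)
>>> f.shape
(3, 17)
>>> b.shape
(5, 5)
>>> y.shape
(5, 7)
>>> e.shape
(37, 5)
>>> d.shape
(3, 37, 7)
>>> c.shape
(5, 5)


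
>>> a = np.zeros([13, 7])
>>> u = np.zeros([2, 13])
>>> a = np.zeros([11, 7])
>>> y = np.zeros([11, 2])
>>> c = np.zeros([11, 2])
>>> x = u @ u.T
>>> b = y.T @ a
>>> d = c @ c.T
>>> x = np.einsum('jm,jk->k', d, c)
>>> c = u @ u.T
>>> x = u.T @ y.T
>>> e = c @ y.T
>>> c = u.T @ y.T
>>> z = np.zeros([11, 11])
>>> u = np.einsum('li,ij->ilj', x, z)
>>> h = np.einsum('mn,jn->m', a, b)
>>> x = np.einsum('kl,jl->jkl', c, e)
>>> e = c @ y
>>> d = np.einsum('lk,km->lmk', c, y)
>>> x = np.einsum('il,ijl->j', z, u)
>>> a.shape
(11, 7)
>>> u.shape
(11, 13, 11)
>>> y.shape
(11, 2)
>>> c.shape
(13, 11)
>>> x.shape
(13,)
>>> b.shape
(2, 7)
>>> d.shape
(13, 2, 11)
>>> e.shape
(13, 2)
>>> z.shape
(11, 11)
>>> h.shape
(11,)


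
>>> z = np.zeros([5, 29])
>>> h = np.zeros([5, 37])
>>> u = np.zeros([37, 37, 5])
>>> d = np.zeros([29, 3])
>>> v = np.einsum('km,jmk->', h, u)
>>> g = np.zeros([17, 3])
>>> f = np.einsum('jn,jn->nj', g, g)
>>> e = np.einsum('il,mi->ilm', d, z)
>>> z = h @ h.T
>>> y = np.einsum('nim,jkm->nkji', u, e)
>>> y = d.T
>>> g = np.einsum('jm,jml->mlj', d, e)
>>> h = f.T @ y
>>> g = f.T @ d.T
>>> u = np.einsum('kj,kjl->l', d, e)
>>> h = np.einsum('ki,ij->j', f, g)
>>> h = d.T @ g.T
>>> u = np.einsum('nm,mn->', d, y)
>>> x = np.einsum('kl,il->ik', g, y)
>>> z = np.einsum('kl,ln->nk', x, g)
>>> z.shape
(29, 3)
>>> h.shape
(3, 17)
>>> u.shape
()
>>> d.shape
(29, 3)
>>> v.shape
()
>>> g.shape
(17, 29)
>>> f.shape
(3, 17)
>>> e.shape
(29, 3, 5)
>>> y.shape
(3, 29)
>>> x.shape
(3, 17)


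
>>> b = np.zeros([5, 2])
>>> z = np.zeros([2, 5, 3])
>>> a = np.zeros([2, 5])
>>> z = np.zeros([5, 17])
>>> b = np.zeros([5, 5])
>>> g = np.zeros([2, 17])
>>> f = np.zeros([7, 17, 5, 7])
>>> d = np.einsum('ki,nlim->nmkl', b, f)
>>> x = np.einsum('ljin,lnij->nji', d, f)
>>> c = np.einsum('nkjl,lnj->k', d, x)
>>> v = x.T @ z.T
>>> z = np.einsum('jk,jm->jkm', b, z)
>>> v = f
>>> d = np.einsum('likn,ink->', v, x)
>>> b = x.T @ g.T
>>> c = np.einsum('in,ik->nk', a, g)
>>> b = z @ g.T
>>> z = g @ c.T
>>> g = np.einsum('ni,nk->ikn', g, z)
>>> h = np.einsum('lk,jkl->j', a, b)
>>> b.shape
(5, 5, 2)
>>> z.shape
(2, 5)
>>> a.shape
(2, 5)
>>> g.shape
(17, 5, 2)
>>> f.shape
(7, 17, 5, 7)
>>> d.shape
()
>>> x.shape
(17, 7, 5)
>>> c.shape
(5, 17)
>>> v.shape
(7, 17, 5, 7)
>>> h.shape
(5,)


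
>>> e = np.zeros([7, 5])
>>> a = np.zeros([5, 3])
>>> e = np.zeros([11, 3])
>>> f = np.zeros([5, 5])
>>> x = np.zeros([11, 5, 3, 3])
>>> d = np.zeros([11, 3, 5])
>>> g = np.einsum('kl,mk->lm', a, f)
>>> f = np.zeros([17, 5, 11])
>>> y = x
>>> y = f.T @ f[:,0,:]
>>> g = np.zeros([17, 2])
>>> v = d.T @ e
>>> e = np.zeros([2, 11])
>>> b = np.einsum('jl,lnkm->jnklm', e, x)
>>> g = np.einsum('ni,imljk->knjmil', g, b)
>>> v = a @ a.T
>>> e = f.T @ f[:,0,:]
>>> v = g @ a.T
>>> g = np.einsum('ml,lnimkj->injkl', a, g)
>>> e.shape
(11, 5, 11)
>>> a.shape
(5, 3)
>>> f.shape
(17, 5, 11)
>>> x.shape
(11, 5, 3, 3)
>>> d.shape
(11, 3, 5)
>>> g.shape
(11, 17, 3, 2, 3)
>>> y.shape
(11, 5, 11)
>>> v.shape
(3, 17, 11, 5, 2, 5)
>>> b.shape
(2, 5, 3, 11, 3)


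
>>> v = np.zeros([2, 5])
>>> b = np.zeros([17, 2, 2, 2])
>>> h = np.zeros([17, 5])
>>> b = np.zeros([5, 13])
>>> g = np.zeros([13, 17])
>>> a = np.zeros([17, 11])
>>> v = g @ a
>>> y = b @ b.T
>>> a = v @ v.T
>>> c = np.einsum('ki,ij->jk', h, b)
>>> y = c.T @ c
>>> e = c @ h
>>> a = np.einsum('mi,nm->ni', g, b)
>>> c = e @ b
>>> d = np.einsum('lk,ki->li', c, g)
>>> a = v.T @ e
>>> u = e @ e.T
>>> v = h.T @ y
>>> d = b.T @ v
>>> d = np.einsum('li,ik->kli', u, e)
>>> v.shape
(5, 17)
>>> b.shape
(5, 13)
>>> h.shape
(17, 5)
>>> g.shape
(13, 17)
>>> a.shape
(11, 5)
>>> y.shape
(17, 17)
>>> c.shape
(13, 13)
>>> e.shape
(13, 5)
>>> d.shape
(5, 13, 13)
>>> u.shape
(13, 13)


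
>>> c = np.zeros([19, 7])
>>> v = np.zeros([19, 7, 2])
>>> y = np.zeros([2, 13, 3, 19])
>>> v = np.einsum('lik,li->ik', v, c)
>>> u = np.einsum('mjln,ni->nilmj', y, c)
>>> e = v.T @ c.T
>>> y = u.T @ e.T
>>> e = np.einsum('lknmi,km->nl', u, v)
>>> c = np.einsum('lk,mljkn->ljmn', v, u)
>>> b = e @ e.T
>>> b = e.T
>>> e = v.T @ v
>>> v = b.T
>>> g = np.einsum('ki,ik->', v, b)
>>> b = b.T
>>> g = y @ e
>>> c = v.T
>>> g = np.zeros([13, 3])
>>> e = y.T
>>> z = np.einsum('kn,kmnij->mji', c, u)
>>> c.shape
(19, 3)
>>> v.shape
(3, 19)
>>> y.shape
(13, 2, 3, 7, 2)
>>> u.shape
(19, 7, 3, 2, 13)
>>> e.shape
(2, 7, 3, 2, 13)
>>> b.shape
(3, 19)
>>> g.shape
(13, 3)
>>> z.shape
(7, 13, 2)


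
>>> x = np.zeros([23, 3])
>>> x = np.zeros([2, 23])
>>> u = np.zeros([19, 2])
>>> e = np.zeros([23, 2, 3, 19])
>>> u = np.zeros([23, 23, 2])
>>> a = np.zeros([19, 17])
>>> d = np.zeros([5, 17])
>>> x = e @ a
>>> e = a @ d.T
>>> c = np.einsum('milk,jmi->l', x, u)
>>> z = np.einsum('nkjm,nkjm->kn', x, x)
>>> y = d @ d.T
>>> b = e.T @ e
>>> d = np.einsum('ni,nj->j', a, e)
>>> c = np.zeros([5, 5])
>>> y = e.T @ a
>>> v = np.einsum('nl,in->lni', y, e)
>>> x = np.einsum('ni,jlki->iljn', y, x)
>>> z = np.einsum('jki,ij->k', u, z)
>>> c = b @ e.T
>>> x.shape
(17, 2, 23, 5)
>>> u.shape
(23, 23, 2)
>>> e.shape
(19, 5)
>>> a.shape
(19, 17)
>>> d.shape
(5,)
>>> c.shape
(5, 19)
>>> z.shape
(23,)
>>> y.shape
(5, 17)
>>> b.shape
(5, 5)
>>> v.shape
(17, 5, 19)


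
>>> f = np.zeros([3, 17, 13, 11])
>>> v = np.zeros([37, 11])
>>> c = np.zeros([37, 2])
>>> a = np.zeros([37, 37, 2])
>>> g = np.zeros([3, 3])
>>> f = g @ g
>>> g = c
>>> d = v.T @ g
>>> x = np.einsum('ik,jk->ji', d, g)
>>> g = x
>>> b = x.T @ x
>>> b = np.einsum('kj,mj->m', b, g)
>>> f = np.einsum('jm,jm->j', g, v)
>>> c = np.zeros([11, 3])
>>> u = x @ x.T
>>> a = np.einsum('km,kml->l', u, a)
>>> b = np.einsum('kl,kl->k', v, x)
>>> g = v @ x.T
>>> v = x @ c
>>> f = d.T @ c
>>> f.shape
(2, 3)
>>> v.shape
(37, 3)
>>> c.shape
(11, 3)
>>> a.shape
(2,)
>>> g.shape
(37, 37)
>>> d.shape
(11, 2)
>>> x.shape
(37, 11)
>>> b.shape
(37,)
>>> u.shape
(37, 37)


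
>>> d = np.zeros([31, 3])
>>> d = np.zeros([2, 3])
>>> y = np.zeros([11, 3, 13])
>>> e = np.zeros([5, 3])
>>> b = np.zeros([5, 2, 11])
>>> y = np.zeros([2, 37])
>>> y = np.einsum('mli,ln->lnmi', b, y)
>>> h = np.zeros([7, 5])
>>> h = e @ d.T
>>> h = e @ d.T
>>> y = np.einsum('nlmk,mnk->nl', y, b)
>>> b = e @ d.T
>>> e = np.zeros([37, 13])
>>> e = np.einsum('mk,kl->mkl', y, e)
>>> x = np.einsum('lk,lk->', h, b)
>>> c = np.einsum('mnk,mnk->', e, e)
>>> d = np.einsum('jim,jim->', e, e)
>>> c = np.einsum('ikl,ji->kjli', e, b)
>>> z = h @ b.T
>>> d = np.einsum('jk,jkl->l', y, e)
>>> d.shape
(13,)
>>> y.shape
(2, 37)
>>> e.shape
(2, 37, 13)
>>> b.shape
(5, 2)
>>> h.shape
(5, 2)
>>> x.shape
()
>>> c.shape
(37, 5, 13, 2)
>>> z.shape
(5, 5)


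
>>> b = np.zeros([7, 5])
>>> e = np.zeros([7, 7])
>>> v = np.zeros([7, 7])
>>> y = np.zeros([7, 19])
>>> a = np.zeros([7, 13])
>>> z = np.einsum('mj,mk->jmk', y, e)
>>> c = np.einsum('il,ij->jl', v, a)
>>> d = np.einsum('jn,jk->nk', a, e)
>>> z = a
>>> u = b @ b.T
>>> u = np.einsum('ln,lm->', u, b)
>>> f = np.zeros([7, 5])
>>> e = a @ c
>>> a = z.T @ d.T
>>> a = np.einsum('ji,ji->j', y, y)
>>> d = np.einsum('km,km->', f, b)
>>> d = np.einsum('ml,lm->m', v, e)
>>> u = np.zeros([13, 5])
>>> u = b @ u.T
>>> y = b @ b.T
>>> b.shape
(7, 5)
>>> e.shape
(7, 7)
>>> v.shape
(7, 7)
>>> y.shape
(7, 7)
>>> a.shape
(7,)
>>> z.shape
(7, 13)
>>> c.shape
(13, 7)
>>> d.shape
(7,)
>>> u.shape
(7, 13)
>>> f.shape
(7, 5)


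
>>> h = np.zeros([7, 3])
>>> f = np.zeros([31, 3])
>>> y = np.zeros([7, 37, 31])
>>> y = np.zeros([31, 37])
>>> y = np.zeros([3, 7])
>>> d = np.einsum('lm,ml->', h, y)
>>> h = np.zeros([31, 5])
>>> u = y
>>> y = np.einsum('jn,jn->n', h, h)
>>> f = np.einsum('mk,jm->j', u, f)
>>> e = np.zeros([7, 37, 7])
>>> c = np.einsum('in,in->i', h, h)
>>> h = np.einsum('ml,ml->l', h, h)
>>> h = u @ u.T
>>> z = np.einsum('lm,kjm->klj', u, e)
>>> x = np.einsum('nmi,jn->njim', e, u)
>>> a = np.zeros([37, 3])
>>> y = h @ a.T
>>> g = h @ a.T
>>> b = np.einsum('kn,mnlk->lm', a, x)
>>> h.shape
(3, 3)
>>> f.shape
(31,)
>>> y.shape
(3, 37)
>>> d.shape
()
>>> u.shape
(3, 7)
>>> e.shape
(7, 37, 7)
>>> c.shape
(31,)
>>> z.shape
(7, 3, 37)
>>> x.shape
(7, 3, 7, 37)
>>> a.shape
(37, 3)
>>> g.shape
(3, 37)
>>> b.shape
(7, 7)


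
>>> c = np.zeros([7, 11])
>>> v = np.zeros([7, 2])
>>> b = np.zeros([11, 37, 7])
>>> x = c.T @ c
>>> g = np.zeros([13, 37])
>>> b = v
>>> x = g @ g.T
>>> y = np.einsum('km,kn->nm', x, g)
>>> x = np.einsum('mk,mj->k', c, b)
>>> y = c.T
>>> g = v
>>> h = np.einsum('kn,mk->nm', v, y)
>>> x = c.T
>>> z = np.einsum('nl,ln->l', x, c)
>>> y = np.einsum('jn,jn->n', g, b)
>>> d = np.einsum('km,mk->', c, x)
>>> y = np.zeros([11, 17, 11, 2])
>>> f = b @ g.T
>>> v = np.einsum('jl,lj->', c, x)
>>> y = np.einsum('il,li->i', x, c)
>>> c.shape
(7, 11)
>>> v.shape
()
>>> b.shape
(7, 2)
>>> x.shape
(11, 7)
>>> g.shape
(7, 2)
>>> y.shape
(11,)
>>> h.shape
(2, 11)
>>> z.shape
(7,)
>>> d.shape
()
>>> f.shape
(7, 7)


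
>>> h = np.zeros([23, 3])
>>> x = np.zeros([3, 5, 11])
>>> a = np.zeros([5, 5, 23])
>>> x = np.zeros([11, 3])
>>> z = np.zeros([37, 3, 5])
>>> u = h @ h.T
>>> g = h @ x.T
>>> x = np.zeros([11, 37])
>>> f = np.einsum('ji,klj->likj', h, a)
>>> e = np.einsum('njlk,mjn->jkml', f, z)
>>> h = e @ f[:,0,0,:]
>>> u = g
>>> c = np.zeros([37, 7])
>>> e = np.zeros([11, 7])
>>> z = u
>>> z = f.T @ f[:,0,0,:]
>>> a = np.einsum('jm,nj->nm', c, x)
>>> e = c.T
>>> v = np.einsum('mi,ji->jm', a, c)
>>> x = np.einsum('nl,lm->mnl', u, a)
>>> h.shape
(3, 23, 37, 23)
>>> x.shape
(7, 23, 11)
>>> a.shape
(11, 7)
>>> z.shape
(23, 5, 3, 23)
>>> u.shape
(23, 11)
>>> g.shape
(23, 11)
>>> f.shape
(5, 3, 5, 23)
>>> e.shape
(7, 37)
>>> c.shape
(37, 7)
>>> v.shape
(37, 11)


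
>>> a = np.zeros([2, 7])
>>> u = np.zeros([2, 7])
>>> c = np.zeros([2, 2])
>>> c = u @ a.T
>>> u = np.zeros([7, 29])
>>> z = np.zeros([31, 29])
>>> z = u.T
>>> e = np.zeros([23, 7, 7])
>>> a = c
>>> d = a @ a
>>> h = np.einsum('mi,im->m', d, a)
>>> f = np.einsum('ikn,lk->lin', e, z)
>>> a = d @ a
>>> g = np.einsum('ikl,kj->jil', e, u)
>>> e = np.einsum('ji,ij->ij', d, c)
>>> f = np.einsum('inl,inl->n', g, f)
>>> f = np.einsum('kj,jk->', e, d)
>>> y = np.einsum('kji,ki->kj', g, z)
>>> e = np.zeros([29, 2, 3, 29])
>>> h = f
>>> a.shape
(2, 2)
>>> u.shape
(7, 29)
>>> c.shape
(2, 2)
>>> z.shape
(29, 7)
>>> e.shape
(29, 2, 3, 29)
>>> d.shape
(2, 2)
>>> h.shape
()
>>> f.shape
()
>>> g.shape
(29, 23, 7)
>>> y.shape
(29, 23)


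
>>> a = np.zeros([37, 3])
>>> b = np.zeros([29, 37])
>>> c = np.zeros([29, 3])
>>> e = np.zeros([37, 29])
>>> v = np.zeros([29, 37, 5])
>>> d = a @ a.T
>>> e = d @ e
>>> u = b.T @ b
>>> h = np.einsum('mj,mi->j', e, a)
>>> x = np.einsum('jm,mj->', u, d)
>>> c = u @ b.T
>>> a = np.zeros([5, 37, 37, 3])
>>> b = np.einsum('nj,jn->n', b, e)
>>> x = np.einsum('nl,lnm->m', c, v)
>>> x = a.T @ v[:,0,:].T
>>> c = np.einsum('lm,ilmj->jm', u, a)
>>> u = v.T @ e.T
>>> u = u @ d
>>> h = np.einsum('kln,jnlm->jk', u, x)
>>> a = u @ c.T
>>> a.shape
(5, 37, 3)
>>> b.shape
(29,)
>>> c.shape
(3, 37)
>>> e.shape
(37, 29)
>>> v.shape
(29, 37, 5)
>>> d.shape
(37, 37)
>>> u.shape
(5, 37, 37)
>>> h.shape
(3, 5)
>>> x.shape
(3, 37, 37, 29)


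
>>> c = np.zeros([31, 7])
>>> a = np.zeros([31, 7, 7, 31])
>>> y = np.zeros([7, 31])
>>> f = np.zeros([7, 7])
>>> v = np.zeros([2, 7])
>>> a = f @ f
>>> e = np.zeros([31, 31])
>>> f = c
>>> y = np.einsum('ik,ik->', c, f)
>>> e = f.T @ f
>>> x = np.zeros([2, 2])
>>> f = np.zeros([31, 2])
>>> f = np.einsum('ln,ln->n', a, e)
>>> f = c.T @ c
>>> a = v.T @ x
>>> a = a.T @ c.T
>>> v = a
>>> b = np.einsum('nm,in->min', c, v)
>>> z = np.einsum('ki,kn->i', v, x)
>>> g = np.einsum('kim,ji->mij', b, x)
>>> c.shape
(31, 7)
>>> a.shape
(2, 31)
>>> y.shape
()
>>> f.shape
(7, 7)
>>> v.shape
(2, 31)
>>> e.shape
(7, 7)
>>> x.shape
(2, 2)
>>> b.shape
(7, 2, 31)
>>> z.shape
(31,)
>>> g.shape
(31, 2, 2)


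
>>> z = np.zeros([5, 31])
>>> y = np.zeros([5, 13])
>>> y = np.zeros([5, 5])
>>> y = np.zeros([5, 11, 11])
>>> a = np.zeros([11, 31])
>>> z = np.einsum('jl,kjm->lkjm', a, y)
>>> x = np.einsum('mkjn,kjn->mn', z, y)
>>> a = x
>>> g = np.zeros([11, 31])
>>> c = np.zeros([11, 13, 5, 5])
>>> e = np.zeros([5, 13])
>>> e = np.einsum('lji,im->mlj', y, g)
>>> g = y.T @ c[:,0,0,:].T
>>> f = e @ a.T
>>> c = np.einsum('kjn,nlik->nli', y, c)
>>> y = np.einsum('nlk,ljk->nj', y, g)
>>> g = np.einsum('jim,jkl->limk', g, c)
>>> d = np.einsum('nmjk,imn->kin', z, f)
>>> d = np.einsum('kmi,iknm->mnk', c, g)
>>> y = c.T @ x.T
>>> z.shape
(31, 5, 11, 11)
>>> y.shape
(5, 13, 31)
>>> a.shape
(31, 11)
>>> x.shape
(31, 11)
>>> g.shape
(5, 11, 11, 13)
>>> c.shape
(11, 13, 5)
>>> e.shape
(31, 5, 11)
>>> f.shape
(31, 5, 31)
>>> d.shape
(13, 11, 11)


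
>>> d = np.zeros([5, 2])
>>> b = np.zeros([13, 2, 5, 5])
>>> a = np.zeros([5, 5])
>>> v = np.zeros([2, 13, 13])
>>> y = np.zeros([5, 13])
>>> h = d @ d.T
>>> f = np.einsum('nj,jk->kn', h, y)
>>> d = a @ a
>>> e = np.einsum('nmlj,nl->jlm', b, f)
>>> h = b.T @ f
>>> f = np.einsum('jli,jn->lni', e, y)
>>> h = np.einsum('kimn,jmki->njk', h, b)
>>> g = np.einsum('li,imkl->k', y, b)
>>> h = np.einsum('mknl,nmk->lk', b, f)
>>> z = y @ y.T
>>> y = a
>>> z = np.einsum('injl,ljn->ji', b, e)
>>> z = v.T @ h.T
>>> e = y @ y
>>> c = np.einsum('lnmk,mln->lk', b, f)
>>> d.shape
(5, 5)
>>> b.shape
(13, 2, 5, 5)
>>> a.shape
(5, 5)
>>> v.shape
(2, 13, 13)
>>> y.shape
(5, 5)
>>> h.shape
(5, 2)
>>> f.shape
(5, 13, 2)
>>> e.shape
(5, 5)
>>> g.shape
(5,)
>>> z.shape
(13, 13, 5)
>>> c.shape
(13, 5)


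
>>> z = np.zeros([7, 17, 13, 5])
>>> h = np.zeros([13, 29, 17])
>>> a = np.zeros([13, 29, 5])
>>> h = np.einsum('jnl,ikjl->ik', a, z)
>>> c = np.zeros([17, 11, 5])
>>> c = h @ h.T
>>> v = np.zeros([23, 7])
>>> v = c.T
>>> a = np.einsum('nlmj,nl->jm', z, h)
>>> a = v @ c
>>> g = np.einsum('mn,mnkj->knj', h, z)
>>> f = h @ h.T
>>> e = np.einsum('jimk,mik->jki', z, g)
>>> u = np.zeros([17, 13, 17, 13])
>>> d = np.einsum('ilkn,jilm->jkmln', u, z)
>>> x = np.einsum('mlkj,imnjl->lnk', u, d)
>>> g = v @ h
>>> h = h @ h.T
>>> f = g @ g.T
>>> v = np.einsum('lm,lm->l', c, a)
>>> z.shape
(7, 17, 13, 5)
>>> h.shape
(7, 7)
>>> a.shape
(7, 7)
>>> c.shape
(7, 7)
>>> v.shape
(7,)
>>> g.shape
(7, 17)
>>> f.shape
(7, 7)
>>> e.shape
(7, 5, 17)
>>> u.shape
(17, 13, 17, 13)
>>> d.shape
(7, 17, 5, 13, 13)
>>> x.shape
(13, 5, 17)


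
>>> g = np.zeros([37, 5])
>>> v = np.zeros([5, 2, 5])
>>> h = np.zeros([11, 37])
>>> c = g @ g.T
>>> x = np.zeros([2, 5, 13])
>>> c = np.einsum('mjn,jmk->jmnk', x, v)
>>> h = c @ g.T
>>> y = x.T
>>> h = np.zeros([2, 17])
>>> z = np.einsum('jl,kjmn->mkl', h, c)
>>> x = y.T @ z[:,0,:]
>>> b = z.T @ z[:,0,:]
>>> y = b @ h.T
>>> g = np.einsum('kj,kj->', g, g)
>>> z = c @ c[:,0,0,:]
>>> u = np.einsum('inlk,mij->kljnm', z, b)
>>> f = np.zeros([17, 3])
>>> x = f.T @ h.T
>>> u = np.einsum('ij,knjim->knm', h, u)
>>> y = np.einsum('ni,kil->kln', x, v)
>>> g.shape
()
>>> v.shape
(5, 2, 5)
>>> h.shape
(2, 17)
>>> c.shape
(5, 2, 13, 5)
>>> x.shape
(3, 2)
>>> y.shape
(5, 5, 3)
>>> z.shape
(5, 2, 13, 5)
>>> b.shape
(17, 5, 17)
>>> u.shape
(5, 13, 17)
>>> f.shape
(17, 3)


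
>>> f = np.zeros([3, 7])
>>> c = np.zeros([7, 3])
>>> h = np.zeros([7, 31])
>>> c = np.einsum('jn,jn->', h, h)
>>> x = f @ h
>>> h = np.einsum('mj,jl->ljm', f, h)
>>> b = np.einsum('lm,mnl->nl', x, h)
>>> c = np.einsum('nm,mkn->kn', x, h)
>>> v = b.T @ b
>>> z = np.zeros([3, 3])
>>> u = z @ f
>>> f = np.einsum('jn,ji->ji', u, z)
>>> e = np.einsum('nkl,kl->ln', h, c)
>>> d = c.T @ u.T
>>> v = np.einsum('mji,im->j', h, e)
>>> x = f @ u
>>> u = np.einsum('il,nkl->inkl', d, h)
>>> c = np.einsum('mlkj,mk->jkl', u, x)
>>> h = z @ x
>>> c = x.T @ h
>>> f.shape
(3, 3)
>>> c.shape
(7, 7)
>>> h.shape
(3, 7)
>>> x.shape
(3, 7)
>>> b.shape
(7, 3)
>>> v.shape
(7,)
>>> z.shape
(3, 3)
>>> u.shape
(3, 31, 7, 3)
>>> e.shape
(3, 31)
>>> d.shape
(3, 3)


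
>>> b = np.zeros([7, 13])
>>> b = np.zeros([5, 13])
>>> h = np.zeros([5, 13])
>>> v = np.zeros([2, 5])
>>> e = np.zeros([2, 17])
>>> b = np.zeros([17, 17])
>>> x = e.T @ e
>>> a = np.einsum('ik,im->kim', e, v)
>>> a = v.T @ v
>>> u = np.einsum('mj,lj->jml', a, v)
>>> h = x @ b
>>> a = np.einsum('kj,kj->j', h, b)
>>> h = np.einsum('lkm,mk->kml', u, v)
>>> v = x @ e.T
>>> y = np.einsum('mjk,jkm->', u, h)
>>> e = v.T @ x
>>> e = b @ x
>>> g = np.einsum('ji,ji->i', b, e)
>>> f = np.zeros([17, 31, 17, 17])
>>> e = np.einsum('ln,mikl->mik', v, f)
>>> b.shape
(17, 17)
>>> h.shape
(5, 2, 5)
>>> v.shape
(17, 2)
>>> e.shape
(17, 31, 17)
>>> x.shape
(17, 17)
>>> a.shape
(17,)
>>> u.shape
(5, 5, 2)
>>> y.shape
()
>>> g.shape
(17,)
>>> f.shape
(17, 31, 17, 17)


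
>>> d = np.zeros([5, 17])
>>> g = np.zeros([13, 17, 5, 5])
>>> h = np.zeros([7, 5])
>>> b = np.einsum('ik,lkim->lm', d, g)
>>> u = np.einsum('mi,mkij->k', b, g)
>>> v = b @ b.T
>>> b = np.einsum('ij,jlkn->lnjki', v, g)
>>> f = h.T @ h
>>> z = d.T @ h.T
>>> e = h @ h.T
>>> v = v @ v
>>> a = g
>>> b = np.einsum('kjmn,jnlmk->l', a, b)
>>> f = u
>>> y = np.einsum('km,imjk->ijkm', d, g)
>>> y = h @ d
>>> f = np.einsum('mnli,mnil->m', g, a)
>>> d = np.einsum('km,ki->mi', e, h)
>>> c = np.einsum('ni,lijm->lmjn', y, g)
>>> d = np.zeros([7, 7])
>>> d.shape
(7, 7)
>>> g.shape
(13, 17, 5, 5)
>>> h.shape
(7, 5)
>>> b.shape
(13,)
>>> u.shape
(17,)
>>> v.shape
(13, 13)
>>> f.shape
(13,)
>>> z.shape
(17, 7)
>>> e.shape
(7, 7)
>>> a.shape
(13, 17, 5, 5)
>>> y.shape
(7, 17)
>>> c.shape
(13, 5, 5, 7)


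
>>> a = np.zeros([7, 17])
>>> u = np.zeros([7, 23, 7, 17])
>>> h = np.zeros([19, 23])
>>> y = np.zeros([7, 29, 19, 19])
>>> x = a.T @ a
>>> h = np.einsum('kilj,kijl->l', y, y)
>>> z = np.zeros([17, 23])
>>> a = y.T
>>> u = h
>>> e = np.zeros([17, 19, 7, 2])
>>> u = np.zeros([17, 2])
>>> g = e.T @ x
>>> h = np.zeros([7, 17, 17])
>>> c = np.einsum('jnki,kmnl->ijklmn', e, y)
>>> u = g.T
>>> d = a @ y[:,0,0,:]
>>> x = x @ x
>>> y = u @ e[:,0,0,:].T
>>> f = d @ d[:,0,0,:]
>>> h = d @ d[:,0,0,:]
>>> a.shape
(19, 19, 29, 7)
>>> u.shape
(17, 19, 7, 2)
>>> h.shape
(19, 19, 29, 19)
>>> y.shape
(17, 19, 7, 17)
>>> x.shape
(17, 17)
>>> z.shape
(17, 23)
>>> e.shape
(17, 19, 7, 2)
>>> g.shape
(2, 7, 19, 17)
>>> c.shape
(2, 17, 7, 19, 29, 19)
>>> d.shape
(19, 19, 29, 19)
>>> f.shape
(19, 19, 29, 19)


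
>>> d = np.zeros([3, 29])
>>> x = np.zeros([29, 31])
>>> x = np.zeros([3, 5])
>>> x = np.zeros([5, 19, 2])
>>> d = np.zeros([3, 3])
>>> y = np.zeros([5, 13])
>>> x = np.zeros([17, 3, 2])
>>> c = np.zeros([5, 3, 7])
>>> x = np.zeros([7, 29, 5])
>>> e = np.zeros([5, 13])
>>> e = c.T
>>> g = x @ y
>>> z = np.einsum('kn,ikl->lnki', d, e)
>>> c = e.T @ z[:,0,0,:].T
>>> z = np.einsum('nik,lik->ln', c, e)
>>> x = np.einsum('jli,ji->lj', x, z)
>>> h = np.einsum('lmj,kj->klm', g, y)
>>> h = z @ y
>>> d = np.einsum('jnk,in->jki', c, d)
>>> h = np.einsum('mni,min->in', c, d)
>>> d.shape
(5, 5, 3)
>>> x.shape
(29, 7)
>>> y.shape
(5, 13)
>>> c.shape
(5, 3, 5)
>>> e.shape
(7, 3, 5)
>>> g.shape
(7, 29, 13)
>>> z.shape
(7, 5)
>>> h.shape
(5, 3)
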